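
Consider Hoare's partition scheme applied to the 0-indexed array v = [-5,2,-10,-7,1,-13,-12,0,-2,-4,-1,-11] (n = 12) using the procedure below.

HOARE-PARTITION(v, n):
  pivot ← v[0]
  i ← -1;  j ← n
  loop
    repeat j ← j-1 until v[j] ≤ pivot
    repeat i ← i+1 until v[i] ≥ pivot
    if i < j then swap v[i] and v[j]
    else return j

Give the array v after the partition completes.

pivot=-5
j stops at 11 (-11), i stops at 0 (-5); swap ⇒ [-11,2,-10,-7,1,-13,-12,0,-2,-4,-1,-5]
j stops at 6 (-12), i stops at 1 (2); swap ⇒ [-11,-12,-10,-7,1,-13,2,0,-2,-4,-1,-5]
j stops at 5 (-13), i stops at 4 (1); swap ⇒ [-11,-12,-10,-7,-13,1,2,0,-2,-4,-1,-5]
j stops at 4, i stops at 5; i≥j ⇒ return 4. v=[-11,-12,-10,-7,-13,1,2,0,-2,-4,-1,-5]

[-11,-12,-10,-7,-13,1,2,0,-2,-4,-1,-5]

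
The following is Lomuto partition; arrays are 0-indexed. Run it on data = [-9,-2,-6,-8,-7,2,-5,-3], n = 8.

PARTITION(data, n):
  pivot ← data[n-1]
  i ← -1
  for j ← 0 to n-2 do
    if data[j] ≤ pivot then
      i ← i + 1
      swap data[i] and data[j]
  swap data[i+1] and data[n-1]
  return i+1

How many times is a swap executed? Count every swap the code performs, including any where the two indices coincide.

pivot=-3, i=-1
j=0: -9≤-3, i=0, swap(0,0) ⇒ [-9,-2,-6,-8,-7,2,-5,-3]
j=1: -2>-3, skip
j=2: -6≤-3, i=1, swap(1,2) ⇒ [-9,-6,-2,-8,-7,2,-5,-3]
j=3: -8≤-3, i=2, swap(2,3) ⇒ [-9,-6,-8,-2,-7,2,-5,-3]
j=4: -7≤-3, i=3, swap(3,4) ⇒ [-9,-6,-8,-7,-2,2,-5,-3]
j=5: 2>-3, skip
j=6: -5≤-3, i=4, swap(4,6) ⇒ [-9,-6,-8,-7,-5,2,-2,-3]
swap(5,7) ⇒ [-9,-6,-8,-7,-5,-3,-2,2]; return 5

6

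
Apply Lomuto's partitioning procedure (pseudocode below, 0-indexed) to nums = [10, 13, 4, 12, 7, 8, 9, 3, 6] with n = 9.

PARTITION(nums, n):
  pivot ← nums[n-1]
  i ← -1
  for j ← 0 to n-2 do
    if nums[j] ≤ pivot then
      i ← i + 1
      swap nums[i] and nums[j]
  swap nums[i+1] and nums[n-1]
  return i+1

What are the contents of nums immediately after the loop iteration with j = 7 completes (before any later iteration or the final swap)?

pivot = nums[8] = 6; i = -1
j=0: nums[0]=10 > 6 → no swap
j=1: nums[1]=13 > 6 → no swap
j=2: nums[2]=4 ≤ 6 → i=0, swap nums[0],nums[2] → [4, 13, 10, 12, 7, 8, 9, 3, 6]
j=3: nums[3]=12 > 6 → no swap
j=4: nums[4]=7 > 6 → no swap
j=5: nums[5]=8 > 6 → no swap
j=6: nums[6]=9 > 6 → no swap
j=7: nums[7]=3 ≤ 6 → i=1, swap nums[1],nums[7] → [4, 3, 10, 12, 7, 8, 9, 13, 6]
(after j=7) nums = [4, 3, 10, 12, 7, 8, 9, 13, 6]

[4, 3, 10, 12, 7, 8, 9, 13, 6]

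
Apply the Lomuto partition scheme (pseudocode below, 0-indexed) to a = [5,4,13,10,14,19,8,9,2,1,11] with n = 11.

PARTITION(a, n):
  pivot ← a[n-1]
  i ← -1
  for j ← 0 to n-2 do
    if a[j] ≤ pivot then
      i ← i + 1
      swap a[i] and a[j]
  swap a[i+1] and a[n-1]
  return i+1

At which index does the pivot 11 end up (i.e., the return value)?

7

pivot=11, i=-1
j=0: 5≤11, i=0, swap(0,0) ⇒ [5,4,13,10,14,19,8,9,2,1,11]
j=1: 4≤11, i=1, swap(1,1) ⇒ [5,4,13,10,14,19,8,9,2,1,11]
j=2: 13>11, skip
j=3: 10≤11, i=2, swap(2,3) ⇒ [5,4,10,13,14,19,8,9,2,1,11]
j=4: 14>11, skip
j=5: 19>11, skip
j=6: 8≤11, i=3, swap(3,6) ⇒ [5,4,10,8,14,19,13,9,2,1,11]
j=7: 9≤11, i=4, swap(4,7) ⇒ [5,4,10,8,9,19,13,14,2,1,11]
j=8: 2≤11, i=5, swap(5,8) ⇒ [5,4,10,8,9,2,13,14,19,1,11]
j=9: 1≤11, i=6, swap(6,9) ⇒ [5,4,10,8,9,2,1,14,19,13,11]
swap(7,10) ⇒ [5,4,10,8,9,2,1,11,19,13,14]; return 7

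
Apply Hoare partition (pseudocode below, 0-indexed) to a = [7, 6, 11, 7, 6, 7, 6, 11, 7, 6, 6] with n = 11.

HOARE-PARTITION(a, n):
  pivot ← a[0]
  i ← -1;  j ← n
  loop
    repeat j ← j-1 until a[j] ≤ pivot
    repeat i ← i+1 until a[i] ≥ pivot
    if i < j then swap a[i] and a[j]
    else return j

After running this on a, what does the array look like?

[6, 6, 6, 7, 6, 6, 7, 11, 7, 11, 7]

pivot = a[0] = 7; i = -1, j = 11
j→10 (a[10]=6≤7), i→0 (a[0]=7≥7); i<j, swap → [6, 6, 11, 7, 6, 7, 6, 11, 7, 6, 7]
j→9 (a[9]=6≤7), i→2 (a[2]=11≥7); i<j, swap → [6, 6, 6, 7, 6, 7, 6, 11, 7, 11, 7]
j→8 (a[8]=7≤7), i→3 (a[3]=7≥7); i<j, swap → [6, 6, 6, 7, 6, 7, 6, 11, 7, 11, 7]
j→6 (a[6]=6≤7), i→5 (a[5]=7≥7); i<j, swap → [6, 6, 6, 7, 6, 6, 7, 11, 7, 11, 7]
j→5, i→6; i≥j, return j=5. a = [6, 6, 6, 7, 6, 6, 7, 11, 7, 11, 7]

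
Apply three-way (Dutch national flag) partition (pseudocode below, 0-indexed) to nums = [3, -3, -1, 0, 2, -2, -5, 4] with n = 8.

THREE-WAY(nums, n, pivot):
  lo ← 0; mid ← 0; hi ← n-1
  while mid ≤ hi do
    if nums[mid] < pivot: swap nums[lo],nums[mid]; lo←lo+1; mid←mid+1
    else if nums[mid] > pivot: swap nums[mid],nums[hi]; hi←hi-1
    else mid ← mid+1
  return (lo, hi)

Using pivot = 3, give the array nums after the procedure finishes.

pivot = 3; lo=0, mid=0, hi=7
nums[mid]=3=3: mid=1
nums[mid]=-3<3: swap nums[0],nums[1]; lo=1,mid=2 → [-3, 3, -1, 0, 2, -2, -5, 4]
nums[mid]=-1<3: swap nums[1],nums[2]; lo=2,mid=3 → [-3, -1, 3, 0, 2, -2, -5, 4]
nums[mid]=0<3: swap nums[2],nums[3]; lo=3,mid=4 → [-3, -1, 0, 3, 2, -2, -5, 4]
nums[mid]=2<3: swap nums[3],nums[4]; lo=4,mid=5 → [-3, -1, 0, 2, 3, -2, -5, 4]
nums[mid]=-2<3: swap nums[4],nums[5]; lo=5,mid=6 → [-3, -1, 0, 2, -2, 3, -5, 4]
nums[mid]=-5<3: swap nums[5],nums[6]; lo=6,mid=7 → [-3, -1, 0, 2, -2, -5, 3, 4]
nums[mid]=4>3: swap nums[7],nums[7]; hi=6 → [-3, -1, 0, 2, -2, -5, 3, 4]
end: lo=6, hi=6; nums = [-3, -1, 0, 2, -2, -5, 3, 4]

[-3, -1, 0, 2, -2, -5, 3, 4]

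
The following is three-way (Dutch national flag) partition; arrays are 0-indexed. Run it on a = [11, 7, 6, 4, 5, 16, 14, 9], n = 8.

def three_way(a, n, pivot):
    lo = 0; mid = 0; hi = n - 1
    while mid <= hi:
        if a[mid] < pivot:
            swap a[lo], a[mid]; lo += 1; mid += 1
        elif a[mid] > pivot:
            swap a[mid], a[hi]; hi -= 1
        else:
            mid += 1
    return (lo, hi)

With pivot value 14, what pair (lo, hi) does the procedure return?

(6, 6)

pivot = 14; lo=0, mid=0, hi=7
a[mid]=11<14: swap a[0],a[0]; lo=1,mid=1 → [11, 7, 6, 4, 5, 16, 14, 9]
a[mid]=7<14: swap a[1],a[1]; lo=2,mid=2 → [11, 7, 6, 4, 5, 16, 14, 9]
a[mid]=6<14: swap a[2],a[2]; lo=3,mid=3 → [11, 7, 6, 4, 5, 16, 14, 9]
a[mid]=4<14: swap a[3],a[3]; lo=4,mid=4 → [11, 7, 6, 4, 5, 16, 14, 9]
a[mid]=5<14: swap a[4],a[4]; lo=5,mid=5 → [11, 7, 6, 4, 5, 16, 14, 9]
a[mid]=16>14: swap a[5],a[7]; hi=6 → [11, 7, 6, 4, 5, 9, 14, 16]
a[mid]=9<14: swap a[5],a[5]; lo=6,mid=6 → [11, 7, 6, 4, 5, 9, 14, 16]
a[mid]=14=14: mid=7
end: lo=6, hi=6; a = [11, 7, 6, 4, 5, 9, 14, 16]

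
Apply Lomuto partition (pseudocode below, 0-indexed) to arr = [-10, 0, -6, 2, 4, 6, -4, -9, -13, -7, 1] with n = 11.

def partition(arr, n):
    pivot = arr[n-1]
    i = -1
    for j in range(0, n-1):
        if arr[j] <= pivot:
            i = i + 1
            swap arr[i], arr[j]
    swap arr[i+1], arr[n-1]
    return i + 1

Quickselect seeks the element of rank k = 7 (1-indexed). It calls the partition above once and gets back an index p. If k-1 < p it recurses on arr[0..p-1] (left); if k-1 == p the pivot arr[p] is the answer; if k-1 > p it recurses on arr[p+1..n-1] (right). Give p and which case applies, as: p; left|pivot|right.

7; left

pivot = arr[10] = 1; i = -1
j=0: arr[0]=-10 ≤ 1 → i=0, swap arr[0],arr[0] (no change) → [-10, 0, -6, 2, 4, 6, -4, -9, -13, -7, 1]
j=1: arr[1]=0 ≤ 1 → i=1, swap arr[1],arr[1] (no change) → [-10, 0, -6, 2, 4, 6, -4, -9, -13, -7, 1]
j=2: arr[2]=-6 ≤ 1 → i=2, swap arr[2],arr[2] (no change) → [-10, 0, -6, 2, 4, 6, -4, -9, -13, -7, 1]
j=3: arr[3]=2 > 1 → no swap
j=4: arr[4]=4 > 1 → no swap
j=5: arr[5]=6 > 1 → no swap
j=6: arr[6]=-4 ≤ 1 → i=3, swap arr[3],arr[6] → [-10, 0, -6, -4, 4, 6, 2, -9, -13, -7, 1]
j=7: arr[7]=-9 ≤ 1 → i=4, swap arr[4],arr[7] → [-10, 0, -6, -4, -9, 6, 2, 4, -13, -7, 1]
j=8: arr[8]=-13 ≤ 1 → i=5, swap arr[5],arr[8] → [-10, 0, -6, -4, -9, -13, 2, 4, 6, -7, 1]
j=9: arr[9]=-7 ≤ 1 → i=6, swap arr[6],arr[9] → [-10, 0, -6, -4, -9, -13, -7, 4, 6, 2, 1]
final swap arr[7],arr[10] → [-10, 0, -6, -4, -9, -13, -7, 1, 6, 2, 4]; return 7
p = 7; k-1 = 6 < 7 ⇒ left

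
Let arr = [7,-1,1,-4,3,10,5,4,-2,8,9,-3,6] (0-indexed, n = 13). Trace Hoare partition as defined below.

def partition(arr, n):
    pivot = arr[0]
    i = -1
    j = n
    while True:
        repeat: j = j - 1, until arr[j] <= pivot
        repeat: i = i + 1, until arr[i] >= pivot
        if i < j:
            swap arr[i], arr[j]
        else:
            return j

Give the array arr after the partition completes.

[6,-1,1,-4,3,-3,5,4,-2,8,9,10,7]

pivot=7
j stops at 12 (6), i stops at 0 (7); swap ⇒ [6,-1,1,-4,3,10,5,4,-2,8,9,-3,7]
j stops at 11 (-3), i stops at 5 (10); swap ⇒ [6,-1,1,-4,3,-3,5,4,-2,8,9,10,7]
j stops at 8, i stops at 9; i≥j ⇒ return 8. arr=[6,-1,1,-4,3,-3,5,4,-2,8,9,10,7]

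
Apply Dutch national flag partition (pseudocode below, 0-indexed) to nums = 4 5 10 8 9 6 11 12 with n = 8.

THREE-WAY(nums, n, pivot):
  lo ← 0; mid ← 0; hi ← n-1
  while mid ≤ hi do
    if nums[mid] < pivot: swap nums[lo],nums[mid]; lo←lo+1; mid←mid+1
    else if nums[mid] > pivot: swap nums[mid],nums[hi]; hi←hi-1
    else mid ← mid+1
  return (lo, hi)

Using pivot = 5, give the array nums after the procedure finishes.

lo=0 mid=0 hi=7
4<5: swap(0,0), lo=1 mid=1 ⇒ 4 5 10 8 9 6 11 12
5=5: mid=2
10>5: swap(2,7), hi=6 ⇒ 4 5 12 8 9 6 11 10
12>5: swap(2,6), hi=5 ⇒ 4 5 11 8 9 6 12 10
11>5: swap(2,5), hi=4 ⇒ 4 5 6 8 9 11 12 10
6>5: swap(2,4), hi=3 ⇒ 4 5 9 8 6 11 12 10
9>5: swap(2,3), hi=2 ⇒ 4 5 8 9 6 11 12 10
8>5: swap(2,2), hi=1 ⇒ 4 5 8 9 6 11 12 10
done. lo=1 hi=1; nums=4 5 8 9 6 11 12 10

4 5 8 9 6 11 12 10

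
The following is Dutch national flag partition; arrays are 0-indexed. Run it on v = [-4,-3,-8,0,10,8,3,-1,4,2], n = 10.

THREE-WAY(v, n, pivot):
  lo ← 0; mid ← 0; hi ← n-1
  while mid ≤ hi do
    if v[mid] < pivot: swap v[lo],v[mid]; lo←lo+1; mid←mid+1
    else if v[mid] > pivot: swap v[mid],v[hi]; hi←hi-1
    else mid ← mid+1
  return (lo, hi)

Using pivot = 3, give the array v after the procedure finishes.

pivot = 3; lo=0, mid=0, hi=9
v[mid]=-4<3: swap v[0],v[0]; lo=1,mid=1 → [-4,-3,-8,0,10,8,3,-1,4,2]
v[mid]=-3<3: swap v[1],v[1]; lo=2,mid=2 → [-4,-3,-8,0,10,8,3,-1,4,2]
v[mid]=-8<3: swap v[2],v[2]; lo=3,mid=3 → [-4,-3,-8,0,10,8,3,-1,4,2]
v[mid]=0<3: swap v[3],v[3]; lo=4,mid=4 → [-4,-3,-8,0,10,8,3,-1,4,2]
v[mid]=10>3: swap v[4],v[9]; hi=8 → [-4,-3,-8,0,2,8,3,-1,4,10]
v[mid]=2<3: swap v[4],v[4]; lo=5,mid=5 → [-4,-3,-8,0,2,8,3,-1,4,10]
v[mid]=8>3: swap v[5],v[8]; hi=7 → [-4,-3,-8,0,2,4,3,-1,8,10]
v[mid]=4>3: swap v[5],v[7]; hi=6 → [-4,-3,-8,0,2,-1,3,4,8,10]
v[mid]=-1<3: swap v[5],v[5]; lo=6,mid=6 → [-4,-3,-8,0,2,-1,3,4,8,10]
v[mid]=3=3: mid=7
end: lo=6, hi=6; v = [-4,-3,-8,0,2,-1,3,4,8,10]

[-4,-3,-8,0,2,-1,3,4,8,10]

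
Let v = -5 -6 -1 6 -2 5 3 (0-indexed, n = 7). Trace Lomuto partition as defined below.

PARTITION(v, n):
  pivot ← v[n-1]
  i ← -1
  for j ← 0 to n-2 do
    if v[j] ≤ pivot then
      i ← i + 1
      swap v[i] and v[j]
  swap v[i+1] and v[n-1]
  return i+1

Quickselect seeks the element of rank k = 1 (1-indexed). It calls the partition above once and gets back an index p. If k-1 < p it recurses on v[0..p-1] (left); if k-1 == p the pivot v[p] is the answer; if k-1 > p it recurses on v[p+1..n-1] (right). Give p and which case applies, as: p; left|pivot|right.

pivot = v[6] = 3; i = -1
j=0: v[0]=-5 ≤ 3 → i=0, swap v[0],v[0] (no change) → -5 -6 -1 6 -2 5 3
j=1: v[1]=-6 ≤ 3 → i=1, swap v[1],v[1] (no change) → -5 -6 -1 6 -2 5 3
j=2: v[2]=-1 ≤ 3 → i=2, swap v[2],v[2] (no change) → -5 -6 -1 6 -2 5 3
j=3: v[3]=6 > 3 → no swap
j=4: v[4]=-2 ≤ 3 → i=3, swap v[3],v[4] → -5 -6 -1 -2 6 5 3
j=5: v[5]=5 > 3 → no swap
final swap v[4],v[6] → -5 -6 -1 -2 3 5 6; return 4
p = 4; k-1 = 0 < 4 ⇒ left

4; left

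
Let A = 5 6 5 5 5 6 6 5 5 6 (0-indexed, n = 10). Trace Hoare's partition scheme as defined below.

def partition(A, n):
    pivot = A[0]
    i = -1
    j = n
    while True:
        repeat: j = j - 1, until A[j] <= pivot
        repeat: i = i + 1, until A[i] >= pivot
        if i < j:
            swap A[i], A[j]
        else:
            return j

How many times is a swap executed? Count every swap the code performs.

3

pivot=5
j stops at 8 (5), i stops at 0 (5); swap ⇒ 5 6 5 5 5 6 6 5 5 6
j stops at 7 (5), i stops at 1 (6); swap ⇒ 5 5 5 5 5 6 6 6 5 6
j stops at 4 (5), i stops at 2 (5); swap ⇒ 5 5 5 5 5 6 6 6 5 6
j stops at 3, i stops at 3; i≥j ⇒ return 3. A=5 5 5 5 5 6 6 6 5 6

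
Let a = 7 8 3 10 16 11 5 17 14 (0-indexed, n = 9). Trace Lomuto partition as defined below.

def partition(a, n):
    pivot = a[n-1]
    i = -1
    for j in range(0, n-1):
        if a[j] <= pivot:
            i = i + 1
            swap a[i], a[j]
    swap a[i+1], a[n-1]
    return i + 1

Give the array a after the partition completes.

pivot=14, i=-1
j=0: 7≤14, i=0, swap(0,0) ⇒ 7 8 3 10 16 11 5 17 14
j=1: 8≤14, i=1, swap(1,1) ⇒ 7 8 3 10 16 11 5 17 14
j=2: 3≤14, i=2, swap(2,2) ⇒ 7 8 3 10 16 11 5 17 14
j=3: 10≤14, i=3, swap(3,3) ⇒ 7 8 3 10 16 11 5 17 14
j=4: 16>14, skip
j=5: 11≤14, i=4, swap(4,5) ⇒ 7 8 3 10 11 16 5 17 14
j=6: 5≤14, i=5, swap(5,6) ⇒ 7 8 3 10 11 5 16 17 14
j=7: 17>14, skip
swap(6,8) ⇒ 7 8 3 10 11 5 14 17 16; return 6

7 8 3 10 11 5 14 17 16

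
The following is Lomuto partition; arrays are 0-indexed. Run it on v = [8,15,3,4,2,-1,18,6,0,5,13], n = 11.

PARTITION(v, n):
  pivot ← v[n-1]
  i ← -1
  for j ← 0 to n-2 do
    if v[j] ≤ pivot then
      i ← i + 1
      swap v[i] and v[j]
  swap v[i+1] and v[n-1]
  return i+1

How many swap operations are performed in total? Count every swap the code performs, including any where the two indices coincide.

pivot = v[10] = 13; i = -1
j=0: v[0]=8 ≤ 13 → i=0, swap v[0],v[0] (no change) → [8,15,3,4,2,-1,18,6,0,5,13]
j=1: v[1]=15 > 13 → no swap
j=2: v[2]=3 ≤ 13 → i=1, swap v[1],v[2] → [8,3,15,4,2,-1,18,6,0,5,13]
j=3: v[3]=4 ≤ 13 → i=2, swap v[2],v[3] → [8,3,4,15,2,-1,18,6,0,5,13]
j=4: v[4]=2 ≤ 13 → i=3, swap v[3],v[4] → [8,3,4,2,15,-1,18,6,0,5,13]
j=5: v[5]=-1 ≤ 13 → i=4, swap v[4],v[5] → [8,3,4,2,-1,15,18,6,0,5,13]
j=6: v[6]=18 > 13 → no swap
j=7: v[7]=6 ≤ 13 → i=5, swap v[5],v[7] → [8,3,4,2,-1,6,18,15,0,5,13]
j=8: v[8]=0 ≤ 13 → i=6, swap v[6],v[8] → [8,3,4,2,-1,6,0,15,18,5,13]
j=9: v[9]=5 ≤ 13 → i=7, swap v[7],v[9] → [8,3,4,2,-1,6,0,5,18,15,13]
final swap v[8],v[10] → [8,3,4,2,-1,6,0,5,13,15,18]; return 8

9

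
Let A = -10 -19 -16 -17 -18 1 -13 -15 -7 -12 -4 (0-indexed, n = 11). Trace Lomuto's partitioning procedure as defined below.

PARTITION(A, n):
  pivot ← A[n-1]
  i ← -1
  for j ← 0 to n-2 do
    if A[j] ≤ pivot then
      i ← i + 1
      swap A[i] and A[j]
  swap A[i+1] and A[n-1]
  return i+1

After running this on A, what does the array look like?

-10 -19 -16 -17 -18 -13 -15 -7 -12 -4 1

pivot=-4, i=-1
j=0: -10≤-4, i=0, swap(0,0) ⇒ -10 -19 -16 -17 -18 1 -13 -15 -7 -12 -4
j=1: -19≤-4, i=1, swap(1,1) ⇒ -10 -19 -16 -17 -18 1 -13 -15 -7 -12 -4
j=2: -16≤-4, i=2, swap(2,2) ⇒ -10 -19 -16 -17 -18 1 -13 -15 -7 -12 -4
j=3: -17≤-4, i=3, swap(3,3) ⇒ -10 -19 -16 -17 -18 1 -13 -15 -7 -12 -4
j=4: -18≤-4, i=4, swap(4,4) ⇒ -10 -19 -16 -17 -18 1 -13 -15 -7 -12 -4
j=5: 1>-4, skip
j=6: -13≤-4, i=5, swap(5,6) ⇒ -10 -19 -16 -17 -18 -13 1 -15 -7 -12 -4
j=7: -15≤-4, i=6, swap(6,7) ⇒ -10 -19 -16 -17 -18 -13 -15 1 -7 -12 -4
j=8: -7≤-4, i=7, swap(7,8) ⇒ -10 -19 -16 -17 -18 -13 -15 -7 1 -12 -4
j=9: -12≤-4, i=8, swap(8,9) ⇒ -10 -19 -16 -17 -18 -13 -15 -7 -12 1 -4
swap(9,10) ⇒ -10 -19 -16 -17 -18 -13 -15 -7 -12 -4 1; return 9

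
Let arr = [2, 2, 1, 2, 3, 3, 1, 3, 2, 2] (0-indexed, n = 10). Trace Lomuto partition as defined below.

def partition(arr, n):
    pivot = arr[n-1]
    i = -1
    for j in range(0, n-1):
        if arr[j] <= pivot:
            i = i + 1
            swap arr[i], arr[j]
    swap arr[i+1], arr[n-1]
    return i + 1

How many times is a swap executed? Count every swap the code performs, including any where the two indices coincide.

pivot = arr[9] = 2; i = -1
j=0: arr[0]=2 ≤ 2 → i=0, swap arr[0],arr[0] (no change) → [2, 2, 1, 2, 3, 3, 1, 3, 2, 2]
j=1: arr[1]=2 ≤ 2 → i=1, swap arr[1],arr[1] (no change) → [2, 2, 1, 2, 3, 3, 1, 3, 2, 2]
j=2: arr[2]=1 ≤ 2 → i=2, swap arr[2],arr[2] (no change) → [2, 2, 1, 2, 3, 3, 1, 3, 2, 2]
j=3: arr[3]=2 ≤ 2 → i=3, swap arr[3],arr[3] (no change) → [2, 2, 1, 2, 3, 3, 1, 3, 2, 2]
j=4: arr[4]=3 > 2 → no swap
j=5: arr[5]=3 > 2 → no swap
j=6: arr[6]=1 ≤ 2 → i=4, swap arr[4],arr[6] → [2, 2, 1, 2, 1, 3, 3, 3, 2, 2]
j=7: arr[7]=3 > 2 → no swap
j=8: arr[8]=2 ≤ 2 → i=5, swap arr[5],arr[8] → [2, 2, 1, 2, 1, 2, 3, 3, 3, 2]
final swap arr[6],arr[9] → [2, 2, 1, 2, 1, 2, 2, 3, 3, 3]; return 6

7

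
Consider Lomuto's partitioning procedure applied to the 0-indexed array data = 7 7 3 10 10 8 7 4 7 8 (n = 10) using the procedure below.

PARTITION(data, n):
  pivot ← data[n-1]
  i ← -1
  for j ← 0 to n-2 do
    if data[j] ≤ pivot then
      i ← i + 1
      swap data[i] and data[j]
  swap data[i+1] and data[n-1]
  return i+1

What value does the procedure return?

pivot = data[9] = 8; i = -1
j=0: data[0]=7 ≤ 8 → i=0, swap data[0],data[0] (no change) → 7 7 3 10 10 8 7 4 7 8
j=1: data[1]=7 ≤ 8 → i=1, swap data[1],data[1] (no change) → 7 7 3 10 10 8 7 4 7 8
j=2: data[2]=3 ≤ 8 → i=2, swap data[2],data[2] (no change) → 7 7 3 10 10 8 7 4 7 8
j=3: data[3]=10 > 8 → no swap
j=4: data[4]=10 > 8 → no swap
j=5: data[5]=8 ≤ 8 → i=3, swap data[3],data[5] → 7 7 3 8 10 10 7 4 7 8
j=6: data[6]=7 ≤ 8 → i=4, swap data[4],data[6] → 7 7 3 8 7 10 10 4 7 8
j=7: data[7]=4 ≤ 8 → i=5, swap data[5],data[7] → 7 7 3 8 7 4 10 10 7 8
j=8: data[8]=7 ≤ 8 → i=6, swap data[6],data[8] → 7 7 3 8 7 4 7 10 10 8
final swap data[7],data[9] → 7 7 3 8 7 4 7 8 10 10; return 7

7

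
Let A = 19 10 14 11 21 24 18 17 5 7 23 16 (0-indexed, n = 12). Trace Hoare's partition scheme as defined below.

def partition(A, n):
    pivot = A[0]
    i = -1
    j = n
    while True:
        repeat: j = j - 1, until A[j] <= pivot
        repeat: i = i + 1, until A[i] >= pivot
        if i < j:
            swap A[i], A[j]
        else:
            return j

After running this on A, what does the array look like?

pivot = A[0] = 19; i = -1, j = 12
j→11 (A[11]=16≤19), i→0 (A[0]=19≥19); i<j, swap → 16 10 14 11 21 24 18 17 5 7 23 19
j→9 (A[9]=7≤19), i→4 (A[4]=21≥19); i<j, swap → 16 10 14 11 7 24 18 17 5 21 23 19
j→8 (A[8]=5≤19), i→5 (A[5]=24≥19); i<j, swap → 16 10 14 11 7 5 18 17 24 21 23 19
j→7, i→8; i≥j, return j=7. A = 16 10 14 11 7 5 18 17 24 21 23 19

16 10 14 11 7 5 18 17 24 21 23 19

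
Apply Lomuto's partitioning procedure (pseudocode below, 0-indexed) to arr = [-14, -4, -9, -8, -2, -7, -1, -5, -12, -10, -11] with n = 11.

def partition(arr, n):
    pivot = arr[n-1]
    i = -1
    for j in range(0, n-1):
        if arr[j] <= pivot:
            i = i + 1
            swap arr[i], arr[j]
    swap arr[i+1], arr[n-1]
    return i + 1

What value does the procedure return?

pivot=-11, i=-1
j=0: -14≤-11, i=0, swap(0,0) ⇒ [-14, -4, -9, -8, -2, -7, -1, -5, -12, -10, -11]
j=1: -4>-11, skip
j=2: -9>-11, skip
j=3: -8>-11, skip
j=4: -2>-11, skip
j=5: -7>-11, skip
j=6: -1>-11, skip
j=7: -5>-11, skip
j=8: -12≤-11, i=1, swap(1,8) ⇒ [-14, -12, -9, -8, -2, -7, -1, -5, -4, -10, -11]
j=9: -10>-11, skip
swap(2,10) ⇒ [-14, -12, -11, -8, -2, -7, -1, -5, -4, -10, -9]; return 2

2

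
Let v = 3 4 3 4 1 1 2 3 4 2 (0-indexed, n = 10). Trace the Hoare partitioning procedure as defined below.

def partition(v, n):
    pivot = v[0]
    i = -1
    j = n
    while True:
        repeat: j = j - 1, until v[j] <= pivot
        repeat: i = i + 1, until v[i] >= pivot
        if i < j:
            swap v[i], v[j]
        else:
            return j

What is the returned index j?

4

pivot=3
j stops at 9 (2), i stops at 0 (3); swap ⇒ 2 4 3 4 1 1 2 3 4 3
j stops at 7 (3), i stops at 1 (4); swap ⇒ 2 3 3 4 1 1 2 4 4 3
j stops at 6 (2), i stops at 2 (3); swap ⇒ 2 3 2 4 1 1 3 4 4 3
j stops at 5 (1), i stops at 3 (4); swap ⇒ 2 3 2 1 1 4 3 4 4 3
j stops at 4, i stops at 5; i≥j ⇒ return 4. v=2 3 2 1 1 4 3 4 4 3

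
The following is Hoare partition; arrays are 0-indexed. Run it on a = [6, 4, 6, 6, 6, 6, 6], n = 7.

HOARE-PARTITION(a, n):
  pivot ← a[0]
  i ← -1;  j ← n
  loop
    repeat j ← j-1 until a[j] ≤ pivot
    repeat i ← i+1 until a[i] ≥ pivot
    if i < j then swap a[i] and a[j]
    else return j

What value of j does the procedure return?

pivot = a[0] = 6; i = -1, j = 7
j→6 (a[6]=6≤6), i→0 (a[0]=6≥6); i<j, swap → [6, 4, 6, 6, 6, 6, 6]
j→5 (a[5]=6≤6), i→2 (a[2]=6≥6); i<j, swap → [6, 4, 6, 6, 6, 6, 6]
j→4 (a[4]=6≤6), i→3 (a[3]=6≥6); i<j, swap → [6, 4, 6, 6, 6, 6, 6]
j→3, i→4; i≥j, return j=3. a = [6, 4, 6, 6, 6, 6, 6]

3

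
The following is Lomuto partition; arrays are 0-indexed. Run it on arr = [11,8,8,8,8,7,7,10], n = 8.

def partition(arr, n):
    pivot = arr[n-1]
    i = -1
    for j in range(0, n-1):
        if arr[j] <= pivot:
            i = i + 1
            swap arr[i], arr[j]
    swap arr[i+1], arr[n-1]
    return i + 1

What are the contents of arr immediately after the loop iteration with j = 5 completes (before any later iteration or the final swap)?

[8,8,8,8,7,11,7,10]

pivot = arr[7] = 10; i = -1
j=0: arr[0]=11 > 10 → no swap
j=1: arr[1]=8 ≤ 10 → i=0, swap arr[0],arr[1] → [8,11,8,8,8,7,7,10]
j=2: arr[2]=8 ≤ 10 → i=1, swap arr[1],arr[2] → [8,8,11,8,8,7,7,10]
j=3: arr[3]=8 ≤ 10 → i=2, swap arr[2],arr[3] → [8,8,8,11,8,7,7,10]
j=4: arr[4]=8 ≤ 10 → i=3, swap arr[3],arr[4] → [8,8,8,8,11,7,7,10]
j=5: arr[5]=7 ≤ 10 → i=4, swap arr[4],arr[5] → [8,8,8,8,7,11,7,10]
(after j=5) arr = [8,8,8,8,7,11,7,10]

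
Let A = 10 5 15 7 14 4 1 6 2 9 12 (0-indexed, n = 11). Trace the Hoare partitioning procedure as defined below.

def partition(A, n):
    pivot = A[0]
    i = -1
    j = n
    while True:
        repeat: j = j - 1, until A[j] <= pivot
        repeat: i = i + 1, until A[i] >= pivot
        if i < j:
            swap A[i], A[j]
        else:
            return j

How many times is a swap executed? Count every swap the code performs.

pivot=10
j stops at 9 (9), i stops at 0 (10); swap ⇒ 9 5 15 7 14 4 1 6 2 10 12
j stops at 8 (2), i stops at 2 (15); swap ⇒ 9 5 2 7 14 4 1 6 15 10 12
j stops at 7 (6), i stops at 4 (14); swap ⇒ 9 5 2 7 6 4 1 14 15 10 12
j stops at 6, i stops at 7; i≥j ⇒ return 6. A=9 5 2 7 6 4 1 14 15 10 12

3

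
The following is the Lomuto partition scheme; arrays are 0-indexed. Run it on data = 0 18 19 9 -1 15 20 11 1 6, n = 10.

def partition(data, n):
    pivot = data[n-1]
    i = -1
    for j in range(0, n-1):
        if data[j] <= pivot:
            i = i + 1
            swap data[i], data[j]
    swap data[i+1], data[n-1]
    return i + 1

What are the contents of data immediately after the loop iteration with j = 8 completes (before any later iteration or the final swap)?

0 -1 1 9 18 15 20 11 19 6

pivot=6, i=-1
j=0: 0≤6, i=0, swap(0,0) ⇒ 0 18 19 9 -1 15 20 11 1 6
j=1: 18>6, skip
j=2: 19>6, skip
j=3: 9>6, skip
j=4: -1≤6, i=1, swap(1,4) ⇒ 0 -1 19 9 18 15 20 11 1 6
j=5: 15>6, skip
j=6: 20>6, skip
j=7: 11>6, skip
j=8: 1≤6, i=2, swap(2,8) ⇒ 0 -1 1 9 18 15 20 11 19 6
(after j=8) data = 0 -1 1 9 18 15 20 11 19 6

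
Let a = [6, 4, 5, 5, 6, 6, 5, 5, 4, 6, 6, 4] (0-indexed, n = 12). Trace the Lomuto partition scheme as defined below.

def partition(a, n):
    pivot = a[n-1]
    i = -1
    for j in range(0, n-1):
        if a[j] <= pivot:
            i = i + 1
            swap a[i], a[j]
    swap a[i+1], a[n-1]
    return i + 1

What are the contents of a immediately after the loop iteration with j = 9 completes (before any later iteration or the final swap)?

pivot=4, i=-1
j=0: 6>4, skip
j=1: 4≤4, i=0, swap(0,1) ⇒ [4, 6, 5, 5, 6, 6, 5, 5, 4, 6, 6, 4]
j=2: 5>4, skip
j=3: 5>4, skip
j=4: 6>4, skip
j=5: 6>4, skip
j=6: 5>4, skip
j=7: 5>4, skip
j=8: 4≤4, i=1, swap(1,8) ⇒ [4, 4, 5, 5, 6, 6, 5, 5, 6, 6, 6, 4]
j=9: 6>4, skip
(after j=9) a = [4, 4, 5, 5, 6, 6, 5, 5, 6, 6, 6, 4]

[4, 4, 5, 5, 6, 6, 5, 5, 6, 6, 6, 4]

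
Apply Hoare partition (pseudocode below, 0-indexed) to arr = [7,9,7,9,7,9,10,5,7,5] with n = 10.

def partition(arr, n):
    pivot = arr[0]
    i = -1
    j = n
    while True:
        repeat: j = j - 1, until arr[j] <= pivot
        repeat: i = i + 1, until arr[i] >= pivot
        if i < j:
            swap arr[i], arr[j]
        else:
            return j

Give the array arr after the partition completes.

pivot = arr[0] = 7; i = -1, j = 10
j→9 (arr[9]=5≤7), i→0 (arr[0]=7≥7); i<j, swap → [5,9,7,9,7,9,10,5,7,7]
j→8 (arr[8]=7≤7), i→1 (arr[1]=9≥7); i<j, swap → [5,7,7,9,7,9,10,5,9,7]
j→7 (arr[7]=5≤7), i→2 (arr[2]=7≥7); i<j, swap → [5,7,5,9,7,9,10,7,9,7]
j→4 (arr[4]=7≤7), i→3 (arr[3]=9≥7); i<j, swap → [5,7,5,7,9,9,10,7,9,7]
j→3, i→4; i≥j, return j=3. arr = [5,7,5,7,9,9,10,7,9,7]

[5,7,5,7,9,9,10,7,9,7]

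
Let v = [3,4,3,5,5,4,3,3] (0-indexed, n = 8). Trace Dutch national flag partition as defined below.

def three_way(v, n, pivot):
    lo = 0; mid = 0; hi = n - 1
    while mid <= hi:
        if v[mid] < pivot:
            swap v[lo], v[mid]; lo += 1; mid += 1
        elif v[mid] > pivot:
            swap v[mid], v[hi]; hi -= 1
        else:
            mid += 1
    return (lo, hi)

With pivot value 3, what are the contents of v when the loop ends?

pivot = 3; lo=0, mid=0, hi=7
v[mid]=3=3: mid=1
v[mid]=4>3: swap v[1],v[7]; hi=6 → [3,3,3,5,5,4,3,4]
v[mid]=3=3: mid=2
v[mid]=3=3: mid=3
v[mid]=5>3: swap v[3],v[6]; hi=5 → [3,3,3,3,5,4,5,4]
v[mid]=3=3: mid=4
v[mid]=5>3: swap v[4],v[5]; hi=4 → [3,3,3,3,4,5,5,4]
v[mid]=4>3: swap v[4],v[4]; hi=3 → [3,3,3,3,4,5,5,4]
end: lo=0, hi=3; v = [3,3,3,3,4,5,5,4]

[3,3,3,3,4,5,5,4]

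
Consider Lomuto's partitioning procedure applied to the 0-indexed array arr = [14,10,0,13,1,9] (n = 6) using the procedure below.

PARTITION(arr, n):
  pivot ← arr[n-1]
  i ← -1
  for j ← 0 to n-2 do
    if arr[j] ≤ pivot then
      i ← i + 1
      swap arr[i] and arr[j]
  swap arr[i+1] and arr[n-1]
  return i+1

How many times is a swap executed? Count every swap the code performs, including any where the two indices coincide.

pivot=9, i=-1
j=0: 14>9, skip
j=1: 10>9, skip
j=2: 0≤9, i=0, swap(0,2) ⇒ [0,10,14,13,1,9]
j=3: 13>9, skip
j=4: 1≤9, i=1, swap(1,4) ⇒ [0,1,14,13,10,9]
swap(2,5) ⇒ [0,1,9,13,10,14]; return 2

3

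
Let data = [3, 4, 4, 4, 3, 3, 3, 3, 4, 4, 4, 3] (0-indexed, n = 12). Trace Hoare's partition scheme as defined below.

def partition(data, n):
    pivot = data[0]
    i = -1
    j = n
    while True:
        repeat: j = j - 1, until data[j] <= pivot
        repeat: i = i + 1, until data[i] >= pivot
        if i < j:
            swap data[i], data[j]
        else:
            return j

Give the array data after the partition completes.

pivot=3
j stops at 11 (3), i stops at 0 (3); swap ⇒ [3, 4, 4, 4, 3, 3, 3, 3, 4, 4, 4, 3]
j stops at 7 (3), i stops at 1 (4); swap ⇒ [3, 3, 4, 4, 3, 3, 3, 4, 4, 4, 4, 3]
j stops at 6 (3), i stops at 2 (4); swap ⇒ [3, 3, 3, 4, 3, 3, 4, 4, 4, 4, 4, 3]
j stops at 5 (3), i stops at 3 (4); swap ⇒ [3, 3, 3, 3, 3, 4, 4, 4, 4, 4, 4, 3]
j stops at 4, i stops at 4; i≥j ⇒ return 4. data=[3, 3, 3, 3, 3, 4, 4, 4, 4, 4, 4, 3]

[3, 3, 3, 3, 3, 4, 4, 4, 4, 4, 4, 3]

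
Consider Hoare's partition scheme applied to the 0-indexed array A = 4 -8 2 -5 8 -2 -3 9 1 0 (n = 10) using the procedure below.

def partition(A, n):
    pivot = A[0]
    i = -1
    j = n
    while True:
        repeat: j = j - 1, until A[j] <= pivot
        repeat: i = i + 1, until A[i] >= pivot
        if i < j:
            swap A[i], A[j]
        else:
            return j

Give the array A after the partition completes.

pivot=4
j stops at 9 (0), i stops at 0 (4); swap ⇒ 0 -8 2 -5 8 -2 -3 9 1 4
j stops at 8 (1), i stops at 4 (8); swap ⇒ 0 -8 2 -5 1 -2 -3 9 8 4
j stops at 6, i stops at 7; i≥j ⇒ return 6. A=0 -8 2 -5 1 -2 -3 9 8 4

0 -8 2 -5 1 -2 -3 9 8 4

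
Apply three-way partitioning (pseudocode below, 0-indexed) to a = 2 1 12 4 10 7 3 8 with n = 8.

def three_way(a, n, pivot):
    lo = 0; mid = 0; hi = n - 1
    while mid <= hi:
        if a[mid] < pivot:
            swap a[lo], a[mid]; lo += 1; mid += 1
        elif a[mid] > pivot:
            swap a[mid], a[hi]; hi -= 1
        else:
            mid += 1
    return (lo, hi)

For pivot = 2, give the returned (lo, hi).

(1, 1)

pivot = 2; lo=0, mid=0, hi=7
a[mid]=2=2: mid=1
a[mid]=1<2: swap a[0],a[1]; lo=1,mid=2 → 1 2 12 4 10 7 3 8
a[mid]=12>2: swap a[2],a[7]; hi=6 → 1 2 8 4 10 7 3 12
a[mid]=8>2: swap a[2],a[6]; hi=5 → 1 2 3 4 10 7 8 12
a[mid]=3>2: swap a[2],a[5]; hi=4 → 1 2 7 4 10 3 8 12
a[mid]=7>2: swap a[2],a[4]; hi=3 → 1 2 10 4 7 3 8 12
a[mid]=10>2: swap a[2],a[3]; hi=2 → 1 2 4 10 7 3 8 12
a[mid]=4>2: swap a[2],a[2]; hi=1 → 1 2 4 10 7 3 8 12
end: lo=1, hi=1; a = 1 2 4 10 7 3 8 12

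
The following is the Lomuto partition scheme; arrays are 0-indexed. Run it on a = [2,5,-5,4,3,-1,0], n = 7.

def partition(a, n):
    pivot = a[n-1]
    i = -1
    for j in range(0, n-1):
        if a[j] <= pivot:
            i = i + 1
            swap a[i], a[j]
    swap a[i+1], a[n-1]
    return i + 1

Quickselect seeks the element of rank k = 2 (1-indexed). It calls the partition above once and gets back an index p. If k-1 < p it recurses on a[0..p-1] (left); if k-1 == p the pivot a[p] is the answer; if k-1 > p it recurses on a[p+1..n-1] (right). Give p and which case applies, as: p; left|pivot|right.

2; left

pivot=0, i=-1
j=0: 2>0, skip
j=1: 5>0, skip
j=2: -5≤0, i=0, swap(0,2) ⇒ [-5,5,2,4,3,-1,0]
j=3: 4>0, skip
j=4: 3>0, skip
j=5: -1≤0, i=1, swap(1,5) ⇒ [-5,-1,2,4,3,5,0]
swap(2,6) ⇒ [-5,-1,0,4,3,5,2]; return 2
p = 2; k-1 = 1 < 2 ⇒ left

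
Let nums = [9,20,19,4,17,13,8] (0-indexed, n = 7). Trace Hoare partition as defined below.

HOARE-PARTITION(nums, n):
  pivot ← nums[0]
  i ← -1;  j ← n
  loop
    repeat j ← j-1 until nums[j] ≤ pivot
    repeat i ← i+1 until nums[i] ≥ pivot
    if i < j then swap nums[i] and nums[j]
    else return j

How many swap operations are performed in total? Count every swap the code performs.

pivot = nums[0] = 9; i = -1, j = 7
j→6 (nums[6]=8≤9), i→0 (nums[0]=9≥9); i<j, swap → [8,20,19,4,17,13,9]
j→3 (nums[3]=4≤9), i→1 (nums[1]=20≥9); i<j, swap → [8,4,19,20,17,13,9]
j→1, i→2; i≥j, return j=1. nums = [8,4,19,20,17,13,9]

2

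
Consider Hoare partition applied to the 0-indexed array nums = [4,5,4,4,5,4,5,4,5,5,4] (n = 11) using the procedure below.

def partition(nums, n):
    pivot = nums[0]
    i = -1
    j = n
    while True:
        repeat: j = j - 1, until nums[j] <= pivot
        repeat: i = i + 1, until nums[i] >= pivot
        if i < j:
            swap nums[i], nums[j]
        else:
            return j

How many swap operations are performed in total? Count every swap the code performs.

3

pivot=4
j stops at 10 (4), i stops at 0 (4); swap ⇒ [4,5,4,4,5,4,5,4,5,5,4]
j stops at 7 (4), i stops at 1 (5); swap ⇒ [4,4,4,4,5,4,5,5,5,5,4]
j stops at 5 (4), i stops at 2 (4); swap ⇒ [4,4,4,4,5,4,5,5,5,5,4]
j stops at 3, i stops at 3; i≥j ⇒ return 3. nums=[4,4,4,4,5,4,5,5,5,5,4]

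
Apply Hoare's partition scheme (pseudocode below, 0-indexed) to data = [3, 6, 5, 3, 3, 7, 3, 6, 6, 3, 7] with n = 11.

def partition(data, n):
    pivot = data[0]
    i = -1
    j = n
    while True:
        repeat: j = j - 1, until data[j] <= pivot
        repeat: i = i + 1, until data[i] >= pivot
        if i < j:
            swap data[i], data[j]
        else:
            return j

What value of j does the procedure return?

3

pivot=3
j stops at 9 (3), i stops at 0 (3); swap ⇒ [3, 6, 5, 3, 3, 7, 3, 6, 6, 3, 7]
j stops at 6 (3), i stops at 1 (6); swap ⇒ [3, 3, 5, 3, 3, 7, 6, 6, 6, 3, 7]
j stops at 4 (3), i stops at 2 (5); swap ⇒ [3, 3, 3, 3, 5, 7, 6, 6, 6, 3, 7]
j stops at 3, i stops at 3; i≥j ⇒ return 3. data=[3, 3, 3, 3, 5, 7, 6, 6, 6, 3, 7]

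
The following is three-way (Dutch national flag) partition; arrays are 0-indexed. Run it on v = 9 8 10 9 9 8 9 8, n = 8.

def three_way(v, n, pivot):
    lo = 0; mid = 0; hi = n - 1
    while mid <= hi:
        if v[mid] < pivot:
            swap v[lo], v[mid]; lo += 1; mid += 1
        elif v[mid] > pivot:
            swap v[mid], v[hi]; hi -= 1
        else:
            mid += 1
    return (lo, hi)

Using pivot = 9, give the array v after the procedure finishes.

8 8 8 9 9 9 9 10

lo=0 mid=0 hi=7
9=9: mid=1
8<9: swap(0,1), lo=1 mid=2 ⇒ 8 9 10 9 9 8 9 8
10>9: swap(2,7), hi=6 ⇒ 8 9 8 9 9 8 9 10
8<9: swap(1,2), lo=2 mid=3 ⇒ 8 8 9 9 9 8 9 10
9=9: mid=4
9=9: mid=5
8<9: swap(2,5), lo=3 mid=6 ⇒ 8 8 8 9 9 9 9 10
9=9: mid=7
done. lo=3 hi=6; v=8 8 8 9 9 9 9 10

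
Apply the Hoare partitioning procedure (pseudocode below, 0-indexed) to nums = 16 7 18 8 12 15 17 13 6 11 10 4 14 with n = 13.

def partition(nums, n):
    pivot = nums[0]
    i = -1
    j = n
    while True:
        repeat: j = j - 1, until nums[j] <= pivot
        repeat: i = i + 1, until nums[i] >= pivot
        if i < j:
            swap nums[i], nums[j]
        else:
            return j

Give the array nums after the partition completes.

14 7 4 8 12 15 10 13 6 11 17 18 16

pivot=16
j stops at 12 (14), i stops at 0 (16); swap ⇒ 14 7 18 8 12 15 17 13 6 11 10 4 16
j stops at 11 (4), i stops at 2 (18); swap ⇒ 14 7 4 8 12 15 17 13 6 11 10 18 16
j stops at 10 (10), i stops at 6 (17); swap ⇒ 14 7 4 8 12 15 10 13 6 11 17 18 16
j stops at 9, i stops at 10; i≥j ⇒ return 9. nums=14 7 4 8 12 15 10 13 6 11 17 18 16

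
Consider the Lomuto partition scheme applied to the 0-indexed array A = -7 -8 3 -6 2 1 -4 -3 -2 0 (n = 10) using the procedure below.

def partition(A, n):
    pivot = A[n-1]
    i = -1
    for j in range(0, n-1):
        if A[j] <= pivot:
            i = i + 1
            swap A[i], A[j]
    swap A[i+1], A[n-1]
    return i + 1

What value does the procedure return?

6

pivot=0, i=-1
j=0: -7≤0, i=0, swap(0,0) ⇒ -7 -8 3 -6 2 1 -4 -3 -2 0
j=1: -8≤0, i=1, swap(1,1) ⇒ -7 -8 3 -6 2 1 -4 -3 -2 0
j=2: 3>0, skip
j=3: -6≤0, i=2, swap(2,3) ⇒ -7 -8 -6 3 2 1 -4 -3 -2 0
j=4: 2>0, skip
j=5: 1>0, skip
j=6: -4≤0, i=3, swap(3,6) ⇒ -7 -8 -6 -4 2 1 3 -3 -2 0
j=7: -3≤0, i=4, swap(4,7) ⇒ -7 -8 -6 -4 -3 1 3 2 -2 0
j=8: -2≤0, i=5, swap(5,8) ⇒ -7 -8 -6 -4 -3 -2 3 2 1 0
swap(6,9) ⇒ -7 -8 -6 -4 -3 -2 0 2 1 3; return 6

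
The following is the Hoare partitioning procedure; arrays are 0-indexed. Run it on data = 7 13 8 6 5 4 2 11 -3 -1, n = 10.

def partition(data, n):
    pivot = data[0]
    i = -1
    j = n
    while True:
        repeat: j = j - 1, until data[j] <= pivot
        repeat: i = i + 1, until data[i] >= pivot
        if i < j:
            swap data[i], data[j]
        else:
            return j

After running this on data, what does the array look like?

-1 -3 2 6 5 4 8 11 13 7

pivot=7
j stops at 9 (-1), i stops at 0 (7); swap ⇒ -1 13 8 6 5 4 2 11 -3 7
j stops at 8 (-3), i stops at 1 (13); swap ⇒ -1 -3 8 6 5 4 2 11 13 7
j stops at 6 (2), i stops at 2 (8); swap ⇒ -1 -3 2 6 5 4 8 11 13 7
j stops at 5, i stops at 6; i≥j ⇒ return 5. data=-1 -3 2 6 5 4 8 11 13 7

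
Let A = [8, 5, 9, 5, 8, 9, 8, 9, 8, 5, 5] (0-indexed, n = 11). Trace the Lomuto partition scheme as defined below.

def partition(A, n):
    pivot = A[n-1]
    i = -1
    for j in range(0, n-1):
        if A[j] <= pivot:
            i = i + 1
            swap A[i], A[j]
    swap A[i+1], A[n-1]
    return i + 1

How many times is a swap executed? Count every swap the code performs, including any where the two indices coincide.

pivot=5, i=-1
j=0: 8>5, skip
j=1: 5≤5, i=0, swap(0,1) ⇒ [5, 8, 9, 5, 8, 9, 8, 9, 8, 5, 5]
j=2: 9>5, skip
j=3: 5≤5, i=1, swap(1,3) ⇒ [5, 5, 9, 8, 8, 9, 8, 9, 8, 5, 5]
j=4: 8>5, skip
j=5: 9>5, skip
j=6: 8>5, skip
j=7: 9>5, skip
j=8: 8>5, skip
j=9: 5≤5, i=2, swap(2,9) ⇒ [5, 5, 5, 8, 8, 9, 8, 9, 8, 9, 5]
swap(3,10) ⇒ [5, 5, 5, 5, 8, 9, 8, 9, 8, 9, 8]; return 3

4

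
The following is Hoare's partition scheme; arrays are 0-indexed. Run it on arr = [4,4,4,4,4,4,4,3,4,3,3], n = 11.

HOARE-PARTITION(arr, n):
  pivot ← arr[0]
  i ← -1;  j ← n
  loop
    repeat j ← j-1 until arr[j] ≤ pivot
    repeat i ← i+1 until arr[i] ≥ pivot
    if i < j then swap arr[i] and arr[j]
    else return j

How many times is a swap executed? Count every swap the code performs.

pivot=4
j stops at 10 (3), i stops at 0 (4); swap ⇒ [3,4,4,4,4,4,4,3,4,3,4]
j stops at 9 (3), i stops at 1 (4); swap ⇒ [3,3,4,4,4,4,4,3,4,4,4]
j stops at 8 (4), i stops at 2 (4); swap ⇒ [3,3,4,4,4,4,4,3,4,4,4]
j stops at 7 (3), i stops at 3 (4); swap ⇒ [3,3,4,3,4,4,4,4,4,4,4]
j stops at 6 (4), i stops at 4 (4); swap ⇒ [3,3,4,3,4,4,4,4,4,4,4]
j stops at 5, i stops at 5; i≥j ⇒ return 5. arr=[3,3,4,3,4,4,4,4,4,4,4]

5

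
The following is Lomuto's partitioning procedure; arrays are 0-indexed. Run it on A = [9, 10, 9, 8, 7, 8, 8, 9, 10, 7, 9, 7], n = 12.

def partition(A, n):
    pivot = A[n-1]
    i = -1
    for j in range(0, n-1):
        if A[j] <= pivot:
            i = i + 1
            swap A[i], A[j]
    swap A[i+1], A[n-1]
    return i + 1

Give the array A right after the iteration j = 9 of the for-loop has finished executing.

pivot = A[11] = 7; i = -1
j=0: A[0]=9 > 7 → no swap
j=1: A[1]=10 > 7 → no swap
j=2: A[2]=9 > 7 → no swap
j=3: A[3]=8 > 7 → no swap
j=4: A[4]=7 ≤ 7 → i=0, swap A[0],A[4] → [7, 10, 9, 8, 9, 8, 8, 9, 10, 7, 9, 7]
j=5: A[5]=8 > 7 → no swap
j=6: A[6]=8 > 7 → no swap
j=7: A[7]=9 > 7 → no swap
j=8: A[8]=10 > 7 → no swap
j=9: A[9]=7 ≤ 7 → i=1, swap A[1],A[9] → [7, 7, 9, 8, 9, 8, 8, 9, 10, 10, 9, 7]
(after j=9) A = [7, 7, 9, 8, 9, 8, 8, 9, 10, 10, 9, 7]

[7, 7, 9, 8, 9, 8, 8, 9, 10, 10, 9, 7]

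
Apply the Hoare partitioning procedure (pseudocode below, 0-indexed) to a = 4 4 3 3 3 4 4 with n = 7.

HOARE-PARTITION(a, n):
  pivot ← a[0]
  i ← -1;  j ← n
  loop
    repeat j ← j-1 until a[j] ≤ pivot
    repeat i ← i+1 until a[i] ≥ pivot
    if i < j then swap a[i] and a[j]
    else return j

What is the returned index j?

4

pivot = a[0] = 4; i = -1, j = 7
j→6 (a[6]=4≤4), i→0 (a[0]=4≥4); i<j, swap → 4 4 3 3 3 4 4
j→5 (a[5]=4≤4), i→1 (a[1]=4≥4); i<j, swap → 4 4 3 3 3 4 4
j→4, i→5; i≥j, return j=4. a = 4 4 3 3 3 4 4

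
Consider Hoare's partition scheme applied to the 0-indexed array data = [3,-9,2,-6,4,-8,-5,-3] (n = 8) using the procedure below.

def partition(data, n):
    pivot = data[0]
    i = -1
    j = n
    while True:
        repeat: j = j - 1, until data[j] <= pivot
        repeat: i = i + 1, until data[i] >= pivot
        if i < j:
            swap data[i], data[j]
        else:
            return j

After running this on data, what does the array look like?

[-3,-9,2,-6,-5,-8,4,3]

pivot = data[0] = 3; i = -1, j = 8
j→7 (data[7]=-3≤3), i→0 (data[0]=3≥3); i<j, swap → [-3,-9,2,-6,4,-8,-5,3]
j→6 (data[6]=-5≤3), i→4 (data[4]=4≥3); i<j, swap → [-3,-9,2,-6,-5,-8,4,3]
j→5, i→6; i≥j, return j=5. data = [-3,-9,2,-6,-5,-8,4,3]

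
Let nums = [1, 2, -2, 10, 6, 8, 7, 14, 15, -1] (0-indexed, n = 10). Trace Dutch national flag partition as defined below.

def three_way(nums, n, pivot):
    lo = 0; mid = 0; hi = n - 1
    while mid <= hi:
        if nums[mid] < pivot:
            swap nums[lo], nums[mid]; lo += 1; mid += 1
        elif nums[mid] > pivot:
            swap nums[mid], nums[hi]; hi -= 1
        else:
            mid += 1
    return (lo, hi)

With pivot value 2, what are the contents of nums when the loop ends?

[1, -2, -1, 2, 8, 7, 14, 15, 6, 10]

lo=0 mid=0 hi=9
1<2: swap(0,0), lo=1 mid=1 ⇒ [1, 2, -2, 10, 6, 8, 7, 14, 15, -1]
2=2: mid=2
-2<2: swap(1,2), lo=2 mid=3 ⇒ [1, -2, 2, 10, 6, 8, 7, 14, 15, -1]
10>2: swap(3,9), hi=8 ⇒ [1, -2, 2, -1, 6, 8, 7, 14, 15, 10]
-1<2: swap(2,3), lo=3 mid=4 ⇒ [1, -2, -1, 2, 6, 8, 7, 14, 15, 10]
6>2: swap(4,8), hi=7 ⇒ [1, -2, -1, 2, 15, 8, 7, 14, 6, 10]
15>2: swap(4,7), hi=6 ⇒ [1, -2, -1, 2, 14, 8, 7, 15, 6, 10]
14>2: swap(4,6), hi=5 ⇒ [1, -2, -1, 2, 7, 8, 14, 15, 6, 10]
7>2: swap(4,5), hi=4 ⇒ [1, -2, -1, 2, 8, 7, 14, 15, 6, 10]
8>2: swap(4,4), hi=3 ⇒ [1, -2, -1, 2, 8, 7, 14, 15, 6, 10]
done. lo=3 hi=3; nums=[1, -2, -1, 2, 8, 7, 14, 15, 6, 10]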